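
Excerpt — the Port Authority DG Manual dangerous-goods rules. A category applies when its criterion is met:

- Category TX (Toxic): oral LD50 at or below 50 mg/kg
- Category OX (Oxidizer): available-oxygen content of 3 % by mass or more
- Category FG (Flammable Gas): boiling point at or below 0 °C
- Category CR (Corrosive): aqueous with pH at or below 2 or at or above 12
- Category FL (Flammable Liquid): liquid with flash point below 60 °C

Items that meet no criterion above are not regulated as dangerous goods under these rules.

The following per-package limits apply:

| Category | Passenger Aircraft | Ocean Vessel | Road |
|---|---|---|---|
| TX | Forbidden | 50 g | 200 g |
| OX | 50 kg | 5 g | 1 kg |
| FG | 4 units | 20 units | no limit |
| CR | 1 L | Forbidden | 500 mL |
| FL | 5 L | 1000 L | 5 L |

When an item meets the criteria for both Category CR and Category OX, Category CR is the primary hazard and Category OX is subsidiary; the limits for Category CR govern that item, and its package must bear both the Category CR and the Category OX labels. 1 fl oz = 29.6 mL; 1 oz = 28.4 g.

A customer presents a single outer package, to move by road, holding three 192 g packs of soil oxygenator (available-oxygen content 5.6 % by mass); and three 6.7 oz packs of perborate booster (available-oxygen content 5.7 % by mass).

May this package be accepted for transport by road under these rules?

The soil oxygenator has available-oxygen content 5.6 % by mass, which is ≥ 3 % by mass, so it is Category OX (Oxidizer).
Perborate booster: available-oxygen content 5.7 % by mass ≥ 3 % by mass → Category OX (Oxidizer).
Category OX net quantity: (three 192 g packs = 576 g) + (three 6.7 oz packs = 570.84 g) = 1146.84 g.
1146.84 g > 1 kg (road limit, Category OX) — over the limit.

No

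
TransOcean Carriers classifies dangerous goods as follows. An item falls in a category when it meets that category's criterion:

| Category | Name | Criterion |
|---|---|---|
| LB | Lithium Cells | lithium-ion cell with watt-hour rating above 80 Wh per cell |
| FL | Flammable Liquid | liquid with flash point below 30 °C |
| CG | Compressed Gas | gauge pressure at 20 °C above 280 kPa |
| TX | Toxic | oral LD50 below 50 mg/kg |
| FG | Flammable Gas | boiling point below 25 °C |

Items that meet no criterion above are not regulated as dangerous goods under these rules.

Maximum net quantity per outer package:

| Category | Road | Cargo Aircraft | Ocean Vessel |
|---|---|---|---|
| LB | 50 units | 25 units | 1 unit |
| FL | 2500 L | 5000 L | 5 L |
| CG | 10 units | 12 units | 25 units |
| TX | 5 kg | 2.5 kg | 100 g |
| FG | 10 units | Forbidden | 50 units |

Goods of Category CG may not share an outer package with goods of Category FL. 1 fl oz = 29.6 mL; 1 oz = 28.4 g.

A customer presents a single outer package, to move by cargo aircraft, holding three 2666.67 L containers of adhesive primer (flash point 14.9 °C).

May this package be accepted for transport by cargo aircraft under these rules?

No

With flash point 14.9 °C (< 30 °C), the adhesive primer falls in Category FL.
Category FL quantity: three 2666.67 L containers = 8000.01 L.
8000.01 L > 5000 L (cargo aircraft limit, Category FL) — over the limit.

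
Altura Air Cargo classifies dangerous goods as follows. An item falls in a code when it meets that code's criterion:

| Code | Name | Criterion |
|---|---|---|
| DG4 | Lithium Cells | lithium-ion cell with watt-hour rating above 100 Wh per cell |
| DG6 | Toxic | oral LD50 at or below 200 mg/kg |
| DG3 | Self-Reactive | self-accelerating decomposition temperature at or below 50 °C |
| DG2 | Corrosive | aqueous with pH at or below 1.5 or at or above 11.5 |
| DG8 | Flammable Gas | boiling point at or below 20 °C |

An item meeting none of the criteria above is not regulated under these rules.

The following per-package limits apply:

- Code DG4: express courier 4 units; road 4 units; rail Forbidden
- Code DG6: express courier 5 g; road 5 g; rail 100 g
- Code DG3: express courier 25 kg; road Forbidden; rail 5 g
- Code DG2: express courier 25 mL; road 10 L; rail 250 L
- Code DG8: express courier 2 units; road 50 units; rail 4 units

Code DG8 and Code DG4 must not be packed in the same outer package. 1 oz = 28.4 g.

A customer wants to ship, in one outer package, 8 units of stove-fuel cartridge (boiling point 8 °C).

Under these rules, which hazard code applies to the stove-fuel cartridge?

The stove-fuel cartridge has boiling point 8 °C, which is ≤ 20 °C, so it is Code DG8 (Flammable Gas).

Code DG8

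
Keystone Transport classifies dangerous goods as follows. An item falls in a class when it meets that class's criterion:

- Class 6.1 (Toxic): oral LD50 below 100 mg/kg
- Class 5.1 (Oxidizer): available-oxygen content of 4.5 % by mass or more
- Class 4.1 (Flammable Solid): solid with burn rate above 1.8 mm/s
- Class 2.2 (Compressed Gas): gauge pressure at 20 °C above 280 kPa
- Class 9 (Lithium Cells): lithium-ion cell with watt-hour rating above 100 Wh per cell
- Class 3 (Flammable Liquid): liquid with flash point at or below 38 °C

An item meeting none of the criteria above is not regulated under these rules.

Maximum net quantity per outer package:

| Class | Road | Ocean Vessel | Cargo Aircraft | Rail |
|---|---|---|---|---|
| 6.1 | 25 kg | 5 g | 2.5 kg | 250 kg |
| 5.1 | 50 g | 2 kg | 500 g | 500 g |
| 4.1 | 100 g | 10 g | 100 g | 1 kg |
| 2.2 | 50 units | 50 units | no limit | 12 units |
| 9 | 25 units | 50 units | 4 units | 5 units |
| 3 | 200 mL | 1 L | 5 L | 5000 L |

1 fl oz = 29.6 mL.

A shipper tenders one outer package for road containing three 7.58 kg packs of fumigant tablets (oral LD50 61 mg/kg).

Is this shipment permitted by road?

Fumigant tablets: oral LD50 61 mg/kg < 100 mg/kg → Class 6.1 (Toxic).
Class 6.1 quantity: three 7.58 kg packs = 22.74 kg.
22.74 kg ≤ 25 kg (road limit, Class 6.1) — within limit.

Yes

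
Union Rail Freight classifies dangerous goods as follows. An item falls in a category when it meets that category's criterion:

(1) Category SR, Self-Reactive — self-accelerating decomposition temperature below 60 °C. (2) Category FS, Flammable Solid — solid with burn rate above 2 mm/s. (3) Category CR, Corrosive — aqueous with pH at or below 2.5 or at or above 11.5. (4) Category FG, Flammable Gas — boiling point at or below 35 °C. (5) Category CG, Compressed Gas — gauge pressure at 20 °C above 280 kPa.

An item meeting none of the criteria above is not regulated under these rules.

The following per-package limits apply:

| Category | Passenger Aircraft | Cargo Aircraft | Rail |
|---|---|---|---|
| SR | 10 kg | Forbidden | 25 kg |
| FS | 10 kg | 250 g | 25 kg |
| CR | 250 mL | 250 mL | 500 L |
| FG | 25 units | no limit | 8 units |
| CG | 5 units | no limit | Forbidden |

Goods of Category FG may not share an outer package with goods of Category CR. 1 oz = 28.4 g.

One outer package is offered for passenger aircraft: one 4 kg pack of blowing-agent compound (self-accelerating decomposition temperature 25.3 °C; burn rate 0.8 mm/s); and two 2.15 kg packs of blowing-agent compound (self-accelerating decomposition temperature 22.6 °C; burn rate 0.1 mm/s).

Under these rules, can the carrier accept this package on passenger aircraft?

Yes

The blowing-agent compound has self-accelerating decomposition temperature 25.3 °C, which is < 60 °C, so it is Category SR (Self-Reactive).
The blowing-agent compound has self-accelerating decomposition temperature 22.6 °C, which is < 60 °C, so it is Category SR (Self-Reactive).
Category SR net quantity: 4 kg + (two 2.15 kg packs = 4.3 kg) = 8.3 kg.
8.3 kg is within the passenger aircraft limit of 10 kg for Category SR.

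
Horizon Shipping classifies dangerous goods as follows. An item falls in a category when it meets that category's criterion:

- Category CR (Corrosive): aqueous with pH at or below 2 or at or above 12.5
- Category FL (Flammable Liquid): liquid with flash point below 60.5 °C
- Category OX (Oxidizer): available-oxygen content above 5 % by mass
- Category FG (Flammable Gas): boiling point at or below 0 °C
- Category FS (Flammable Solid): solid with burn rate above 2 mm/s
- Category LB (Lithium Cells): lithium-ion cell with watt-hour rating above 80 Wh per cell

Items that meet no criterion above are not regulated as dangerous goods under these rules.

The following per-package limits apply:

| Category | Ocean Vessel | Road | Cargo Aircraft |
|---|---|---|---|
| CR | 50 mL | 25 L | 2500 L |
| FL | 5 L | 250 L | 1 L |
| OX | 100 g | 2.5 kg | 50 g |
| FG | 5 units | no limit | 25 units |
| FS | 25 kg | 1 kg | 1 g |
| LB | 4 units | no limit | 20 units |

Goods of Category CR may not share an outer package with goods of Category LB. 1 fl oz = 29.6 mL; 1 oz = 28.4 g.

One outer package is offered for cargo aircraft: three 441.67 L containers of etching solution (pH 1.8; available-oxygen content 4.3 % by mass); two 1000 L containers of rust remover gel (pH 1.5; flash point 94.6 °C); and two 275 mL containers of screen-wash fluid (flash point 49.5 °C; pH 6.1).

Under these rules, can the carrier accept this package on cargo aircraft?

No

With pH 1.8 (≤ 2), the etching solution falls in Category CR.
pH 1.5 meets the Category CR criterion (Corrosive), so the rust remover gel is Category CR.
Screen-wash fluid: flash point 49.5 °C < 60.5 °C → Category FL (Flammable Liquid).
Category CR net quantity: (three 441.67 L containers = 1325.01 L) + (two 1000 L containers = 2000 L) = 3325.01 L.
That exceeds the Category CR cargo aircraft limit of 2500 L.
Category FL quantity: two 275 mL containers = 550 mL.
That is within the Category FL cargo aircraft limit of 1 L.
The segregation rule (Category CR with Category LB) does not apply to Category CR with Category FL.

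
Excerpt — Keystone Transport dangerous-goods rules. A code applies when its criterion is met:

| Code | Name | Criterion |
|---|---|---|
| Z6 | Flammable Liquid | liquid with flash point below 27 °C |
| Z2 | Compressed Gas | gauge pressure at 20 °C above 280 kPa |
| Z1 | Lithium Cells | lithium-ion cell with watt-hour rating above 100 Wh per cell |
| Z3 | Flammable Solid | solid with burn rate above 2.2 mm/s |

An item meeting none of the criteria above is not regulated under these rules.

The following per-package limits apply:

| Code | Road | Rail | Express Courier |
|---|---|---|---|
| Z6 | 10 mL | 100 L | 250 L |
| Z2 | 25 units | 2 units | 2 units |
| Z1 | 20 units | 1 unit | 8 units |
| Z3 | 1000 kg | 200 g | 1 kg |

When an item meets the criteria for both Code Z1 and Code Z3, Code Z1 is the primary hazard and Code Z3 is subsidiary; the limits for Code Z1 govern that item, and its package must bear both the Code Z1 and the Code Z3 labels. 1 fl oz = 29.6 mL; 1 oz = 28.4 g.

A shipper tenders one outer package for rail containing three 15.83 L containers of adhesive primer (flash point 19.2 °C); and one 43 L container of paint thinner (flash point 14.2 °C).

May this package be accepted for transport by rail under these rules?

Yes

With flash point 19.2 °C (< 27 °C), the adhesive primer falls in Code Z6.
The paint thinner has flash point 14.2 °C, which is < 27 °C, so it is Code Z6 (Flammable Liquid).
Code Z6 net quantity: (three 15.83 L containers = 47.49 L) + 43 L = 90.49 L.
That is within the Code Z6 rail limit of 100 L.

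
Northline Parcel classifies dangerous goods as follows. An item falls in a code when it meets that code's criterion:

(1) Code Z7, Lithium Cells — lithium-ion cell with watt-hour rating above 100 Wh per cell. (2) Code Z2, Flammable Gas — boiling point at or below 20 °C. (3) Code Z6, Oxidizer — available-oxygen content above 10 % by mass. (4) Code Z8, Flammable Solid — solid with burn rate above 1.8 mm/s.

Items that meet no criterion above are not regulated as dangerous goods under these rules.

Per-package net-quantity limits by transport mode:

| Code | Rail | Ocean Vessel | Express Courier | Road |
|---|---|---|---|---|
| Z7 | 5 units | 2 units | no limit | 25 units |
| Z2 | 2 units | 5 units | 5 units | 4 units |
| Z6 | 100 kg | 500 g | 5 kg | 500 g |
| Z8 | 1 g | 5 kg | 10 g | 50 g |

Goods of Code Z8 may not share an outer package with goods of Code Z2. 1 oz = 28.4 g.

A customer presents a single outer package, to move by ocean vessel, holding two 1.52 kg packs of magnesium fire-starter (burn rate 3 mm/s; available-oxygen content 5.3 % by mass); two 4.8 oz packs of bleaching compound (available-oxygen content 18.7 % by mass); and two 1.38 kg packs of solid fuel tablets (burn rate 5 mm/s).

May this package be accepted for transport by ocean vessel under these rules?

No

Burn rate 3 mm/s meets the Code Z8 criterion (Flammable Solid), so the magnesium fire-starter is Code Z8.
Bleaching compound: available-oxygen content 18.7 % by mass > 10 % by mass → Code Z6 (Oxidizer).
Solid fuel tablets: burn rate 5 mm/s > 1.8 mm/s → Code Z8 (Flammable Solid).
Code Z8 net quantity: (two 1.52 kg packs = 3.04 kg) + (two 1.38 kg packs = 2.76 kg) = 5.8 kg.
5.8 kg exceeds the ocean vessel limit of 5 kg for Code Z8.
Code Z6 quantity: two 4.8 oz packs = 272.64 g.
That is within the Code Z6 ocean vessel limit of 500 g.
The segregation rule (Code Z8 with Code Z2) does not apply to Code Z8 with Code Z6.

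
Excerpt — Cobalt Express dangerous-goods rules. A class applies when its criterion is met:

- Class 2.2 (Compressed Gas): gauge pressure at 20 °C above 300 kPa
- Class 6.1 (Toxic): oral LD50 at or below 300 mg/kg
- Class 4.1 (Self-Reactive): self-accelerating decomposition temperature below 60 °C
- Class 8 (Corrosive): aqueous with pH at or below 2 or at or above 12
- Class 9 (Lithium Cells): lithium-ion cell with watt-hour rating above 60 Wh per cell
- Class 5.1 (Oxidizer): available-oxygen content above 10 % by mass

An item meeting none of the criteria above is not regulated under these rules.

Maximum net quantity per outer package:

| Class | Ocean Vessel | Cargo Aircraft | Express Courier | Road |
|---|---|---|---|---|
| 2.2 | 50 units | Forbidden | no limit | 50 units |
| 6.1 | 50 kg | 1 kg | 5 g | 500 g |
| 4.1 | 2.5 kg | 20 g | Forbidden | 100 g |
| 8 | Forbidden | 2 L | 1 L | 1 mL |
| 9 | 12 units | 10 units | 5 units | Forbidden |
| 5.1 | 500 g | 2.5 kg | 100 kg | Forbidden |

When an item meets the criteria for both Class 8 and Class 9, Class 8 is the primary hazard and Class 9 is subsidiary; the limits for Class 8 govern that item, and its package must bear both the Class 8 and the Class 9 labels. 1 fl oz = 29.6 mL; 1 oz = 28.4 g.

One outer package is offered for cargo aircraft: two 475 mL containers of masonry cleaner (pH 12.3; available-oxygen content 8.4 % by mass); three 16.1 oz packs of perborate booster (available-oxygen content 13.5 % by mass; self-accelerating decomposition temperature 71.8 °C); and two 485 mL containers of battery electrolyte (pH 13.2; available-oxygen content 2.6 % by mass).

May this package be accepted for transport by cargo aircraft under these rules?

Yes

The masonry cleaner has pH 12.3, which is ≥ 12, so it is Class 8 (Corrosive).
Perborate booster: available-oxygen content 13.5 % by mass > 10 % by mass → Class 5.1 (Oxidizer).
pH 13.2 meets the Class 8 criterion (Corrosive), so the battery electrolyte is Class 8.
Total Class 8: (two 475 mL containers = 950 mL) + (two 485 mL containers = 970 mL) = 1.92 L.
1.92 L is within the cargo aircraft limit of 2 L for Class 8.
Class 5.1 quantity: three 16.1 oz packs = 1371.72 g.
1371.72 g is within the cargo aircraft limit of 2.5 kg for Class 5.1.
Every hazard class is within its cargo aircraft limit and no segregation rule is violated.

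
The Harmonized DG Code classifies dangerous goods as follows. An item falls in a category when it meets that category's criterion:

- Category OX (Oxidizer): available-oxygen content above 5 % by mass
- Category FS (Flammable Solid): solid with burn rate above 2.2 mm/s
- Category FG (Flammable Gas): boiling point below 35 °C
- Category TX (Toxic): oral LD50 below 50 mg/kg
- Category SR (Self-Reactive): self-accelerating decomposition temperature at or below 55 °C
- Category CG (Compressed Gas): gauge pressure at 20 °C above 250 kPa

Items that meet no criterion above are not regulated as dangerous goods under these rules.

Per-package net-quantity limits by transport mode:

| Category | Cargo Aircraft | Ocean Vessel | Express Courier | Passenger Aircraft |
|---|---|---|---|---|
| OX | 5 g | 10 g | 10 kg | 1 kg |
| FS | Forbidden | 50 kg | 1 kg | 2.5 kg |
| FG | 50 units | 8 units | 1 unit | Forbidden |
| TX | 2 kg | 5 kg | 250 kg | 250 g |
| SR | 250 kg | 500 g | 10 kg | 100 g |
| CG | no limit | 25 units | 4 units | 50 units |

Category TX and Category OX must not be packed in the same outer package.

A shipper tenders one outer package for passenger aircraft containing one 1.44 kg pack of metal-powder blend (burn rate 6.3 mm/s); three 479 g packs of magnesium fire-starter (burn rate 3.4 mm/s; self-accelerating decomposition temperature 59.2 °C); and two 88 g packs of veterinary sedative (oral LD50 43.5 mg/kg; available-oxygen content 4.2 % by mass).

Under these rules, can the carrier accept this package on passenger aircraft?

No

Metal-powder blend: burn rate 6.3 mm/s > 2.2 mm/s → Category FS (Flammable Solid).
With burn rate 3.4 mm/s (> 2.2 mm/s), the magnesium fire-starter falls in Category FS.
Oral LD50 43.5 mg/kg meets the Category TX criterion (Toxic), so the veterinary sedative is Category TX.
Category FS net quantity: 1.44 kg + (three 479 g packs = 1.437 kg) = 2.877 kg.
That exceeds the Category FS passenger aircraft limit of 2.5 kg.
Category TX quantity: two 88 g packs = 176 g.
That is within the Category TX passenger aircraft limit of 250 g.
The segregation rule (Category TX with Category OX) does not apply to Category FS with Category TX.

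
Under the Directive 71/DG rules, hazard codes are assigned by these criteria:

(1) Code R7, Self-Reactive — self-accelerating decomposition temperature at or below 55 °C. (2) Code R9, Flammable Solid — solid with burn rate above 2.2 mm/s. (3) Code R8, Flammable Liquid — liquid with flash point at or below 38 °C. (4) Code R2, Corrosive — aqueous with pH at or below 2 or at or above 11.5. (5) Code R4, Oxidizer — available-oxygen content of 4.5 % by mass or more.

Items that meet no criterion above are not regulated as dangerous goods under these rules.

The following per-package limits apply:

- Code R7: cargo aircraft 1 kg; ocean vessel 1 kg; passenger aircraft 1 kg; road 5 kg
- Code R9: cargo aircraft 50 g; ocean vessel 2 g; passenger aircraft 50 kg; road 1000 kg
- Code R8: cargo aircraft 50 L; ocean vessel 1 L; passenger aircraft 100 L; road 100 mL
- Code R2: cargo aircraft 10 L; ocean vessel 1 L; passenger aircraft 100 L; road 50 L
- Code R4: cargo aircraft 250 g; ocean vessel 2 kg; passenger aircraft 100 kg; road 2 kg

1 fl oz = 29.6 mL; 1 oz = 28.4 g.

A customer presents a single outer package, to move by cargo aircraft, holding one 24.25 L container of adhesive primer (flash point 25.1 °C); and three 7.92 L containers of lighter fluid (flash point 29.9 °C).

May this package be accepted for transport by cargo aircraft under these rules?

Flash point 25.1 °C meets the Code R8 criterion (Flammable Liquid), so the adhesive primer is Code R8.
Flash point 29.9 °C meets the Code R8 criterion (Flammable Liquid), so the lighter fluid is Code R8.
Code R8 net quantity: 24.25 L + (three 7.92 L containers = 23.76 L) = 48.01 L.
That is within the Code R8 cargo aircraft limit of 50 L.

Yes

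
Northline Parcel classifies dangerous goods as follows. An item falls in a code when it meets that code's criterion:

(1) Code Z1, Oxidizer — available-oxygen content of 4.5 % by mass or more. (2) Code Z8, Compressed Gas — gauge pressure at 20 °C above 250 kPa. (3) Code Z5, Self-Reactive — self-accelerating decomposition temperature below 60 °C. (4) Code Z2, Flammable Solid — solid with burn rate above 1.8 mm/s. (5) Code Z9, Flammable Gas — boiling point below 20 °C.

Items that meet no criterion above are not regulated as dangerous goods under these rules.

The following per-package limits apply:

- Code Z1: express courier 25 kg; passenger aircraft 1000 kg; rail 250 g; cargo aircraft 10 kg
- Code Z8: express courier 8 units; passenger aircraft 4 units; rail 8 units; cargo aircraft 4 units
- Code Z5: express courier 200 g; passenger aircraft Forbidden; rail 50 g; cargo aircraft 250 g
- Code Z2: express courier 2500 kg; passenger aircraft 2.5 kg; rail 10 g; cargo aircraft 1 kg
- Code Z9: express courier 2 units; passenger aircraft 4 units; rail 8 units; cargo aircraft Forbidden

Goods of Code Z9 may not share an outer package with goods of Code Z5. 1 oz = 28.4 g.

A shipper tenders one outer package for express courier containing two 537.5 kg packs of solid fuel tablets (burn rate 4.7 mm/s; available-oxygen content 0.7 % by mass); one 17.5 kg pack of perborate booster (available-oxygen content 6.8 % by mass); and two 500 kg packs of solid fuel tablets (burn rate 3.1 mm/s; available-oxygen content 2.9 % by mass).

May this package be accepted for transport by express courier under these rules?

Yes

Solid fuel tablets: burn rate 4.7 mm/s > 1.8 mm/s → Code Z2 (Flammable Solid).
Perborate booster: available-oxygen content 6.8 % by mass ≥ 4.5 % by mass → Code Z1 (Oxidizer).
Solid fuel tablets: burn rate 3.1 mm/s > 1.8 mm/s → Code Z2 (Flammable Solid).
Total Code Z2: (two 537.5 kg packs = 1075 kg) + (two 500 kg packs = 1000 kg) = 2075 kg.
2075 kg ≤ 2500 kg (express courier limit, Code Z2) — within limit.
Code Z1 quantity: 17.5 kg.
That is within the Code Z1 express courier limit of 25 kg.
The segregation rule (Code Z9 with Code Z5) does not apply to Code Z2 with Code Z1.
Every hazard code is within its express courier limit and no segregation rule is violated.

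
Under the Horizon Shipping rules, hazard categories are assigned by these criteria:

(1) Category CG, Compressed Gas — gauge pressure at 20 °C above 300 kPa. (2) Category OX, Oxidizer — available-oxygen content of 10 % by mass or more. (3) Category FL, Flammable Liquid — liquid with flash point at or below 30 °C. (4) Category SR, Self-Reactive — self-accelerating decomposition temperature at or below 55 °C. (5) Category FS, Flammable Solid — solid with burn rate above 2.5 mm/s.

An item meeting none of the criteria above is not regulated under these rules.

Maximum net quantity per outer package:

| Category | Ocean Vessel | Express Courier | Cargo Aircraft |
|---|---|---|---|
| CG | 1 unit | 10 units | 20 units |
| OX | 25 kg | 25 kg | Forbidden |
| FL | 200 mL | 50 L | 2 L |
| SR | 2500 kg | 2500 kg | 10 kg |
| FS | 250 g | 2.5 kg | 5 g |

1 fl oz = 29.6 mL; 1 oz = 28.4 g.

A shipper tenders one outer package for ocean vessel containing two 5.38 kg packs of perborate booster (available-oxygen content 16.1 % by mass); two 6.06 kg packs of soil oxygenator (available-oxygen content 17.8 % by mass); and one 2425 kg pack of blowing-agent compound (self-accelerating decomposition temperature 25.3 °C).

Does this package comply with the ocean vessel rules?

With available-oxygen content 16.1 % by mass (≥ 10 % by mass), the perborate booster falls in Category OX.
Soil oxygenator: available-oxygen content 17.8 % by mass ≥ 10 % by mass → Category OX (Oxidizer).
Blowing-agent compound: self-accelerating decomposition temperature 25.3 °C ≤ 55 °C → Category SR (Self-Reactive).
Total Category OX: (two 5.38 kg packs = 10.76 kg) + (two 6.06 kg packs = 12.12 kg) = 22.88 kg.
22.88 kg ≤ 25 kg (ocean vessel limit, Category OX) — within limit.
Category SR quantity: 2425 kg.
That is within the Category SR ocean vessel limit of 2500 kg.
Every hazard category is within its ocean vessel limit and no segregation rule is violated.

Yes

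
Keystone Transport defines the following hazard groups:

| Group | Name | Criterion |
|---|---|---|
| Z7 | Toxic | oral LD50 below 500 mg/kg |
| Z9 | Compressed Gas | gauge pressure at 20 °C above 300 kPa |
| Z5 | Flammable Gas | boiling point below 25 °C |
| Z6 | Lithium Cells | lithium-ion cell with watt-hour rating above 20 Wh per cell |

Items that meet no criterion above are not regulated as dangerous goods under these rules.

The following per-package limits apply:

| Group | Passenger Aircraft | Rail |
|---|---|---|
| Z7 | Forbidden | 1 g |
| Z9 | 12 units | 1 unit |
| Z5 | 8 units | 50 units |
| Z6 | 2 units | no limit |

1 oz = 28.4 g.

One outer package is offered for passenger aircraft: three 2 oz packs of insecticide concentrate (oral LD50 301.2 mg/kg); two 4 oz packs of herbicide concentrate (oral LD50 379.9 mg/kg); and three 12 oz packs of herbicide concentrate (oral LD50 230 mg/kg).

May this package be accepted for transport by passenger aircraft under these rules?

No

Insecticide concentrate: oral LD50 301.2 mg/kg < 500 mg/kg → Group Z7 (Toxic).
Oral LD50 379.9 mg/kg meets the Group Z7 criterion (Toxic), so the herbicide concentrate is Group Z7.
Oral LD50 230 mg/kg meets the Group Z7 criterion (Toxic), so the herbicide concentrate is Group Z7.
Total Group Z7: (three 2 oz packs = 170.4 g) + (two 4 oz packs = 227.2 g) + (three 12 oz packs = 1022.4 g) = 1.42 kg.
Group Z7 is Forbidden by passenger aircraft.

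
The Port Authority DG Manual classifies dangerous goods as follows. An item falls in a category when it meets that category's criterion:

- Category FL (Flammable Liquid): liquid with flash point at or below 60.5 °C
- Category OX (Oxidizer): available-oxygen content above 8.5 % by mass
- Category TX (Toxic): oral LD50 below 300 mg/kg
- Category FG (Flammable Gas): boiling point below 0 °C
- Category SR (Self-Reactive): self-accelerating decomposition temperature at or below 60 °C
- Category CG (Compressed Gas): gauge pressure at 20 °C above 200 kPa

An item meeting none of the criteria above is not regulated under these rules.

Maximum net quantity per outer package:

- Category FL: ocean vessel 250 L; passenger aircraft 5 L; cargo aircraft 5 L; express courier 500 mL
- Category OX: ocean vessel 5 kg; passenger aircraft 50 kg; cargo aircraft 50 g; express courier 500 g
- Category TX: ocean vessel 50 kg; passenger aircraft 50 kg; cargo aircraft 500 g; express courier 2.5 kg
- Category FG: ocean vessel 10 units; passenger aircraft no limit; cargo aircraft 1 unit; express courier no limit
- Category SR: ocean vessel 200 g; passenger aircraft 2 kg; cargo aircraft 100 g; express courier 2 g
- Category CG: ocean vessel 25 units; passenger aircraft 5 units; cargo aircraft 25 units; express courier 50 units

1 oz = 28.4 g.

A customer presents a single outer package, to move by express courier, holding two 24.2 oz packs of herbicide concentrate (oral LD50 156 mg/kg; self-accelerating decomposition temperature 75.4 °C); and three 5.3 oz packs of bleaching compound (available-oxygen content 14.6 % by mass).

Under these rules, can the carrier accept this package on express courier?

Oral LD50 156 mg/kg meets the Category TX criterion (Toxic), so the herbicide concentrate is Category TX.
The bleaching compound has available-oxygen content 14.6 % by mass, which is > 8.5 % by mass, so it is Category OX (Oxidizer).
Category TX quantity: two 24.2 oz packs = 1374.56 g.
That is within the Category TX express courier limit of 2.5 kg.
Category OX quantity: three 5.3 oz packs = 451.56 g.
That is within the Category OX express courier limit of 500 g.
Every hazard category is within its express courier limit and no segregation rule is violated.

Yes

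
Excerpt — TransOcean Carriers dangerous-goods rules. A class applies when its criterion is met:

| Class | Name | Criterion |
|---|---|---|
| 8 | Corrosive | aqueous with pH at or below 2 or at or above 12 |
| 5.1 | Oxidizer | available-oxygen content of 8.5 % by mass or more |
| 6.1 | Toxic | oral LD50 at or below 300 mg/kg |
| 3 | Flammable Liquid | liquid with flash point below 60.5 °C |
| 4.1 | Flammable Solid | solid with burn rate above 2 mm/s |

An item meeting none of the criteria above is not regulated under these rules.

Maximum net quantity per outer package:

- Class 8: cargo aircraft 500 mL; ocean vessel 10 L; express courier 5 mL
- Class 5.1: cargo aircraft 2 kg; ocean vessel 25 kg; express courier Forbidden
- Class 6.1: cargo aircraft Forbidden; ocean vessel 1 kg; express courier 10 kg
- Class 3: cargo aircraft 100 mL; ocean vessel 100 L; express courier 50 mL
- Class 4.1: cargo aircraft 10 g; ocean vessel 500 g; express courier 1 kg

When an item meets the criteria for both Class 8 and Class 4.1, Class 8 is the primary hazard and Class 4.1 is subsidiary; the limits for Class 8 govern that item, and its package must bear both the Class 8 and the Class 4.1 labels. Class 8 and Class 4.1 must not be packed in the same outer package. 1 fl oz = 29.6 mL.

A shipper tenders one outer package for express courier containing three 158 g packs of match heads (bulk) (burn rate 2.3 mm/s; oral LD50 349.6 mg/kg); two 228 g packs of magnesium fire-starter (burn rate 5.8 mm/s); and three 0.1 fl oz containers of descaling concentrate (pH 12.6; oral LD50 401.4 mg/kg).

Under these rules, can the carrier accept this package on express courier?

No

Match heads (bulk): burn rate 2.3 mm/s > 2 mm/s → Class 4.1 (Flammable Solid).
With burn rate 5.8 mm/s (> 2 mm/s), the magnesium fire-starter falls in Class 4.1.
The descaling concentrate has pH 12.6, which is ≥ 12, so it is Class 8 (Corrosive).
Class 8 quantity: three 0.1 fl oz containers = 8.88 mL.
8.88 mL > 5 mL (express courier limit, Class 8) — over the limit.
Class 4.1 net quantity: (three 158 g packs = 474 g) + (two 228 g packs = 456 g) = 930 g.
930 g is within the express courier limit of 1 kg for Class 4.1.
Class 8 and Class 4.1 may not share an outer package.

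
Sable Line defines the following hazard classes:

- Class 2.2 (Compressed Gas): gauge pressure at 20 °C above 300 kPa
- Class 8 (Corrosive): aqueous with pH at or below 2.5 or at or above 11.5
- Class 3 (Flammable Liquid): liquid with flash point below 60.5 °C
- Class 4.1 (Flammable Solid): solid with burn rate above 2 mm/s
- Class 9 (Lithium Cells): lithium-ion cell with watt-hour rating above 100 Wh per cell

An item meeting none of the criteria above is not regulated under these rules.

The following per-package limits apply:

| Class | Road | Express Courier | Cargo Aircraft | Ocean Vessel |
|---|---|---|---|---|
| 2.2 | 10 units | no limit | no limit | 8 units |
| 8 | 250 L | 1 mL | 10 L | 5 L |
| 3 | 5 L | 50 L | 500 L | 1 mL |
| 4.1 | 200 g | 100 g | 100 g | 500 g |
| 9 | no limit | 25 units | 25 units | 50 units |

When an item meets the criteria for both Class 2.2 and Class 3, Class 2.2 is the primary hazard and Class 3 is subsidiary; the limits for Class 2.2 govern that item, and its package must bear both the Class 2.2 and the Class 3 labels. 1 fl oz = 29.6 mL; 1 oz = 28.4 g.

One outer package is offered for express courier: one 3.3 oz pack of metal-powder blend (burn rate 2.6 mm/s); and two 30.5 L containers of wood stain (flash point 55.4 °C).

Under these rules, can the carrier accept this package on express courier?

With burn rate 2.6 mm/s (> 2 mm/s), the metal-powder blend falls in Class 4.1.
The wood stain has flash point 55.4 °C, which is < 60.5 °C, so it is Class 3 (Flammable Liquid).
Class 3 quantity: two 30.5 L containers = 61 L.
That exceeds the Class 3 express courier limit of 50 L.
Class 4.1 quantity: one 3.3 oz pack = 93.72 g.
93.72 g ≤ 100 g (express courier limit, Class 4.1) — within limit.

No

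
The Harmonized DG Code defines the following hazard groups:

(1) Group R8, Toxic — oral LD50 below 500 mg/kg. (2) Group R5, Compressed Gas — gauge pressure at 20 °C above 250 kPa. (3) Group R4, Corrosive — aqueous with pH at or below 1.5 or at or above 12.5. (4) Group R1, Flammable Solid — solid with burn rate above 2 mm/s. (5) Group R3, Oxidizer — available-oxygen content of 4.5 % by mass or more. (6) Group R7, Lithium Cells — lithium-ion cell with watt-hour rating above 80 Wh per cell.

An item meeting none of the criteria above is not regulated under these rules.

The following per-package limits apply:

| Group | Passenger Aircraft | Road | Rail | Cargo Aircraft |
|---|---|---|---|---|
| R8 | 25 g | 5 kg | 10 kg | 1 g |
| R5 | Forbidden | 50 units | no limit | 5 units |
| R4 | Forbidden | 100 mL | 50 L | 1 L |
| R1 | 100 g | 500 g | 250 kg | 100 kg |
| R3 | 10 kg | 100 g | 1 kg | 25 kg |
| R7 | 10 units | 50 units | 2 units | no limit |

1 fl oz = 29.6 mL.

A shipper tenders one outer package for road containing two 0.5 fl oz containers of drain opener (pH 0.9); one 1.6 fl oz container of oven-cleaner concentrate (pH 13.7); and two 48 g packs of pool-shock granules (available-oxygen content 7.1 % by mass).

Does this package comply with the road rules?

Yes

Drain opener: pH 0.9 ≤ 1.5 → Group R4 (Corrosive).
Oven-cleaner concentrate: pH 13.7 ≥ 12.5 → Group R4 (Corrosive).
Pool-shock granules: available-oxygen content 7.1 % by mass ≥ 4.5 % by mass → Group R3 (Oxidizer).
Total Group R4: (two 0.5 fl oz containers = 29.6 mL) + (one 1.6 fl oz container = 47.36 mL) = 76.96 mL.
76.96 mL is within the road limit of 100 mL for Group R4.
Group R3 quantity: two 48 g packs = 96 g.
96 g is within the road limit of 100 g for Group R3.
Every hazard group is within its road limit and no segregation rule is violated.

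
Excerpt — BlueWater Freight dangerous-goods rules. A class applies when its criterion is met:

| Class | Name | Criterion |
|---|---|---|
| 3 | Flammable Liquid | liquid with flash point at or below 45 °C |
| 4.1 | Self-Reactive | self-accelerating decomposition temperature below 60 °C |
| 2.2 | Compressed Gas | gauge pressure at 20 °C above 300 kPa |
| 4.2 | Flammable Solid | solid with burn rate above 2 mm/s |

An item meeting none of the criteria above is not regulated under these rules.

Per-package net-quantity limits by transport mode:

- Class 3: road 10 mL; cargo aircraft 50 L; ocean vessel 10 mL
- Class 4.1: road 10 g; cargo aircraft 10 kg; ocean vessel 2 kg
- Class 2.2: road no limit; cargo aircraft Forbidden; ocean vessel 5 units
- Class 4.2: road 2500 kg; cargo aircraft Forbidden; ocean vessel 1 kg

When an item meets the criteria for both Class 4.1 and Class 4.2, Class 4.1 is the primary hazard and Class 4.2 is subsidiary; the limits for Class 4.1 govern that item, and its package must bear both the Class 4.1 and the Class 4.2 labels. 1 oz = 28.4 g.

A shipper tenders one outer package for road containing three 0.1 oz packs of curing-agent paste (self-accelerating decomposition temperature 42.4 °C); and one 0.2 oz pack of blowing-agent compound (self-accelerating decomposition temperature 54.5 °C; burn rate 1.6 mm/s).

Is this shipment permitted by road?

No

With self-accelerating decomposition temperature 42.4 °C (< 60 °C), the curing-agent paste falls in Class 4.1.
Blowing-agent compound: self-accelerating decomposition temperature 54.5 °C < 60 °C → Class 4.1 (Self-Reactive).
Class 4.1 net quantity: (three 0.1 oz packs = 8.52 g) + (one 0.2 oz pack = 5.68 g) = 14.2 g.
14.2 g > 10 g (road limit, Class 4.1) — over the limit.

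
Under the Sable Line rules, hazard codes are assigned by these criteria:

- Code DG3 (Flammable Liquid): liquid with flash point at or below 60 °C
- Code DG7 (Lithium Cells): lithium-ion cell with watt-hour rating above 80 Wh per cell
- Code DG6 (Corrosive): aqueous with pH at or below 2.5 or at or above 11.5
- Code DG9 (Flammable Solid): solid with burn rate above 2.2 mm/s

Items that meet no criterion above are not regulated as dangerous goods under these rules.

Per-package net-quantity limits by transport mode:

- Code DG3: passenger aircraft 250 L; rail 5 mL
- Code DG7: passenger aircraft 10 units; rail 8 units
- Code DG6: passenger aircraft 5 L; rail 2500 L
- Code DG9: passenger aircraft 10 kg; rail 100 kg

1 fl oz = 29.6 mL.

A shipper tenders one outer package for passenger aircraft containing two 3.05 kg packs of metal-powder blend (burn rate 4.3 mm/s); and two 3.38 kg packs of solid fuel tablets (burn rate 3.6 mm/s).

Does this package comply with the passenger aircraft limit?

No

Metal-powder blend: burn rate 4.3 mm/s > 2.2 mm/s → Code DG9 (Flammable Solid).
Burn rate 3.6 mm/s meets the Code DG9 criterion (Flammable Solid), so the solid fuel tablets are Code DG9.
Total Code DG9: (two 3.05 kg packs = 6.1 kg) + (two 3.38 kg packs = 6.76 kg) = 12.86 kg.
12.86 kg exceeds the passenger aircraft limit of 10 kg for Code DG9.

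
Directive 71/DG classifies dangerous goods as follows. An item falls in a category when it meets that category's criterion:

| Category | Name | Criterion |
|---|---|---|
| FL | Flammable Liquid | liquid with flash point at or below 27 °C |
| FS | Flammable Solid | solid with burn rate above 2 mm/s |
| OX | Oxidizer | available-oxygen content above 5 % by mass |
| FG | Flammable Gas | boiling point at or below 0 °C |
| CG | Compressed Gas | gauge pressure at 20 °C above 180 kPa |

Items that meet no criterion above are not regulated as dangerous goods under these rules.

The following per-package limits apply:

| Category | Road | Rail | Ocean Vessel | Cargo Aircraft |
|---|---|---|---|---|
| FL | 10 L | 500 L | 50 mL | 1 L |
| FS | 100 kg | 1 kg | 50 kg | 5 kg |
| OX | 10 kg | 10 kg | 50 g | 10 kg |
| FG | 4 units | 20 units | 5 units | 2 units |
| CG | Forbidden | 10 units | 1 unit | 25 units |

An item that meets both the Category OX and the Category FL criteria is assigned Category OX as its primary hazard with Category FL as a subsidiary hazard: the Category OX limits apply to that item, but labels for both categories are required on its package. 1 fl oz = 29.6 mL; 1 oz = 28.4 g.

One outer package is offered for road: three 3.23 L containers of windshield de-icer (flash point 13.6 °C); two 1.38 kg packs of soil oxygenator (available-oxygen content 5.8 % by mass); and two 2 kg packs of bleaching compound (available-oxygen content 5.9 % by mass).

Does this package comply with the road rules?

Windshield de-icer: flash point 13.6 °C ≤ 27 °C → Category FL (Flammable Liquid).
Available-oxygen content 5.8 % by mass meets the Category OX criterion (Oxidizer), so the soil oxygenator is Category OX.
Bleaching compound: available-oxygen content 5.9 % by mass > 5 % by mass → Category OX (Oxidizer).
Category FL quantity: three 3.23 L containers = 9.69 L.
9.69 L is within the road limit of 10 L for Category FL.
Category OX net quantity: (two 1.38 kg packs = 2.76 kg) + (two 2 kg packs = 4 kg) = 6.76 kg.
6.76 kg ≤ 10 kg (road limit, Category OX) — within limit.
Every hazard category is within its road limit and no segregation rule is violated.

Yes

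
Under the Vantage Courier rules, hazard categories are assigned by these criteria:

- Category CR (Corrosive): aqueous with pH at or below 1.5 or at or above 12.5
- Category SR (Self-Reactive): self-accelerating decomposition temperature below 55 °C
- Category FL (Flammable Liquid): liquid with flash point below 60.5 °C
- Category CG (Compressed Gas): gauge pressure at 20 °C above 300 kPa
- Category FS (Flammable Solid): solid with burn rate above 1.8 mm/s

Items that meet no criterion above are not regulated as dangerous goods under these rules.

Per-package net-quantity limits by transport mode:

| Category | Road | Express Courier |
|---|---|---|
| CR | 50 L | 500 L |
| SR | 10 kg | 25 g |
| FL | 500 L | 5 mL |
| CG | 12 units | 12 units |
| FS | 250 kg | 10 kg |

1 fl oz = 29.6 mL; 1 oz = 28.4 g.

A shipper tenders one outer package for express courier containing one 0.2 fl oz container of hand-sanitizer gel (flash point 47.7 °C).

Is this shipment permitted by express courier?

Hand-sanitizer gel: flash point 47.7 °C < 60.5 °C → Category FL (Flammable Liquid).
Category FL quantity: one 0.2 fl oz container = 5.92 mL.
5.92 mL > 5 mL (express courier limit, Category FL) — over the limit.

No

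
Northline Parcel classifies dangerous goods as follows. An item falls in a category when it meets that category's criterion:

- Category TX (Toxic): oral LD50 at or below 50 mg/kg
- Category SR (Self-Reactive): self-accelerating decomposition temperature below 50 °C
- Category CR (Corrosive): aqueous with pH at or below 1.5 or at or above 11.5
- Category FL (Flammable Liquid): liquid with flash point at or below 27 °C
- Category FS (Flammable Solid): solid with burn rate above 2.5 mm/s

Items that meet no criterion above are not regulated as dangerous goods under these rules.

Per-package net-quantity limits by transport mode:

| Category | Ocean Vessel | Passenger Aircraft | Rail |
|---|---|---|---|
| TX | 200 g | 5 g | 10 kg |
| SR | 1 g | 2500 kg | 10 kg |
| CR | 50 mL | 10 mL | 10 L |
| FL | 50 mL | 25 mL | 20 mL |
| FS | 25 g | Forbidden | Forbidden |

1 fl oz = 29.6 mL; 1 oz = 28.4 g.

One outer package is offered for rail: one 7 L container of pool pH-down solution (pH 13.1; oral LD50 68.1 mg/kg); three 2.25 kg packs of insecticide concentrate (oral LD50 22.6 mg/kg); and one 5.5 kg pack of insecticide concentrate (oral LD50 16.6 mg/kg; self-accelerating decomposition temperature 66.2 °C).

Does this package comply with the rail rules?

Pool pH-down solution: pH 13.1 ≥ 11.5 → Category CR (Corrosive).
Insecticide concentrate: oral LD50 22.6 mg/kg ≤ 50 mg/kg → Category TX (Toxic).
With oral LD50 16.6 mg/kg (≤ 50 mg/kg), the insecticide concentrate falls in Category TX.
Total Category TX: (three 2.25 kg packs = 6.75 kg) + 5.5 kg = 12.25 kg.
12.25 kg > 10 kg (rail limit, Category TX) — over the limit.
Category CR quantity: 7 L.
7 L is within the rail limit of 10 L for Category CR.

No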